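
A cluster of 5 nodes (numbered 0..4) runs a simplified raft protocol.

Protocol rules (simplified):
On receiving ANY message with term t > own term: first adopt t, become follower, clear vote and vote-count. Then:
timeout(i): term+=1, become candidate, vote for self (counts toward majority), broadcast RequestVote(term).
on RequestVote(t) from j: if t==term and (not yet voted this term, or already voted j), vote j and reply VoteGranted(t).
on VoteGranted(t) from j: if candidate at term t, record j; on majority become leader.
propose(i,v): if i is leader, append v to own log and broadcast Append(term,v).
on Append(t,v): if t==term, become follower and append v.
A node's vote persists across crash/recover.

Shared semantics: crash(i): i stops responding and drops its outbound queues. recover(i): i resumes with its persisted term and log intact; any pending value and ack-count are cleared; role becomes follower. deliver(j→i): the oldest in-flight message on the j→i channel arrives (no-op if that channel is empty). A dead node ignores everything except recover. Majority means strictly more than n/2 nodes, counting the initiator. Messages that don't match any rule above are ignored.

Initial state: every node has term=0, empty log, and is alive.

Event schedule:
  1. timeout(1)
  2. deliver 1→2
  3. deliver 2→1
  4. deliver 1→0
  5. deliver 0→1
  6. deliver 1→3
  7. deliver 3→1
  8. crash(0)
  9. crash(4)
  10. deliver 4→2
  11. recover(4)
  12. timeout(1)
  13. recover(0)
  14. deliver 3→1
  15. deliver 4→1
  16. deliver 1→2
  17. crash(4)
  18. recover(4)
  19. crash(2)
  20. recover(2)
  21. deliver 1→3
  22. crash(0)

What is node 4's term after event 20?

[1] timeout(1) → N1(cand t1 [-])
[2] deliver 1→2 → N2(foll t1 [-])
[3] deliver 2→1 → ∅
[4] deliver 1→0 → N0(foll t1 [-])
[5] deliver 0→1 → N1(lead t1 [-])
[6] deliver 1→3 → N3(foll t1 [-])
[7] deliver 3→1 → ∅
[8] crash(0) → N0(✗foll t1 [-])
[9] crash(4) → N4(✗foll t0 [-])
[10] deliver 4→2 → ∅
[11] recover(4) → N4(foll t0 [-])
[12] timeout(1) → N1(cand t2 [-])
[13] recover(0) → N0(foll t1 [-])
[14] deliver 3→1 → ∅
[15] deliver 4→1 → ∅
[16] deliver 1→2 → N2(foll t2 [-])
[17] crash(4) → N4(✗foll t0 [-])
[18] recover(4) → N4(foll t0 [-])
[19] crash(2) → N2(✗foll t2 [-])
[20] recover(2) → N2(foll t2 [-])

0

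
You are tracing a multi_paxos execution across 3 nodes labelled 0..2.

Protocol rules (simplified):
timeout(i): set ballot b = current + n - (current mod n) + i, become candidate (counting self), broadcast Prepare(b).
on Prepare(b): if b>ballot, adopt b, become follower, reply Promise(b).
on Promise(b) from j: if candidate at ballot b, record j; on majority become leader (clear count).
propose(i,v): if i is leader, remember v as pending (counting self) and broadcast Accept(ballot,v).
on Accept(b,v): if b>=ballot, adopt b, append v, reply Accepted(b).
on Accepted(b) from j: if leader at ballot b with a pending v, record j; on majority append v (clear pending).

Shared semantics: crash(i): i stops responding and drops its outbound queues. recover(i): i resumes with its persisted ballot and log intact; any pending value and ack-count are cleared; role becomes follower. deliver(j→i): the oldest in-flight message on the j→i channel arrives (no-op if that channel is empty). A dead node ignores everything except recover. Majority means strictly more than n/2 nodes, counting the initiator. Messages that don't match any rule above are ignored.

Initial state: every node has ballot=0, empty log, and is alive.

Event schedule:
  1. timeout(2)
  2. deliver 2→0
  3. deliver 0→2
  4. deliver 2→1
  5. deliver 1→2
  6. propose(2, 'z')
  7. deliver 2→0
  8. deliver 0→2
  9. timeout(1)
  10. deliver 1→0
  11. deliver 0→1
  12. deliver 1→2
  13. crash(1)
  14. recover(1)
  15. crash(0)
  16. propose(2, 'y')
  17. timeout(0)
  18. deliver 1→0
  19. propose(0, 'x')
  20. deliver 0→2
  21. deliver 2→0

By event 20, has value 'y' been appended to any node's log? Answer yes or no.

e1 timeout(2): 2[cand,b=5,-]
e2 deliver 2→0: 0[foll,b=5,-]
e3 deliver 0→2: 2[lead,b=5,-]
e4 deliver 2→1: 1[foll,b=5,-]
e5 deliver 1→2: ·
e6 propose(2,'z'): ·
e7 deliver 2→0: 0[foll,b=5,z]
e8 deliver 0→2: 2[lead,b=5,z]
e9 timeout(1): 1[cand,b=7,-]
e10 deliver 1→0: 0[foll,b=7,z]
e11 deliver 0→1: 1[lead,b=7,-]
e12 deliver 1→2: 2[foll,b=7,z]
e13 crash(1): 1[✗lead,b=7,-]
e14 recover(1): 1[foll,b=7,-]
e15 crash(0): 0[✗foll,b=7,z]
e16 propose(2,'y'): ·
e17 timeout(0): ·
e18 deliver 1→0: ·
e19 propose(0,'x'): ·
e20 deliver 0→2: ·

no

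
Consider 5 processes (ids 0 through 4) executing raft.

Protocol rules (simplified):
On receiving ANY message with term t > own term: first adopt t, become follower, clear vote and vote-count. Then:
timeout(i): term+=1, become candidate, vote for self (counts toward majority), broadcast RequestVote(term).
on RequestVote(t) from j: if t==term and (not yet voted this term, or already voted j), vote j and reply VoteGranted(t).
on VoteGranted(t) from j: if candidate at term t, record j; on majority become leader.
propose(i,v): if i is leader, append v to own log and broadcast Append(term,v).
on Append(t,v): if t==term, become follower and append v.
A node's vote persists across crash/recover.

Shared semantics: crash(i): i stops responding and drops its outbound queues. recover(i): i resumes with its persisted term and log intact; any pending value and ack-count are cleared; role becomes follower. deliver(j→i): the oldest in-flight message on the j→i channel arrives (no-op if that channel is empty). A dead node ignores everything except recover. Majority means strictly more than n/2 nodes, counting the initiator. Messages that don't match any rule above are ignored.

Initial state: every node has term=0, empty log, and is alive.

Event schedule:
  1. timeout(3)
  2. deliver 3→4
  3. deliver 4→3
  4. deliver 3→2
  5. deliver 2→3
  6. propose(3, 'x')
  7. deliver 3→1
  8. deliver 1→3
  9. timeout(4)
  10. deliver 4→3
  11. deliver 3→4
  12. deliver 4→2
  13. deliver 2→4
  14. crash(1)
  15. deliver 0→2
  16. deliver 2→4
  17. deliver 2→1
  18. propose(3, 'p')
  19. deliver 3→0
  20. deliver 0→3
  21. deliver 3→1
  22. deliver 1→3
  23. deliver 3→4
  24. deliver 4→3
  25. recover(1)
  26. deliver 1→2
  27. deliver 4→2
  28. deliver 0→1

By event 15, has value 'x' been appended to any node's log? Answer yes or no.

yes

1. timeout(3):  <3:cand t1 ->
2. deliver 3→4:  <4:foll t1 ->
3. deliver 4→3:  nop
4. deliver 3→2:  <2:foll t1 ->
5. deliver 2→3:  <3:lead t1 ->
6. propose(3,'x'):  <3:lead t1 x>
7. deliver 3→1:  <1:foll t1 ->
8. deliver 1→3:  nop
9. timeout(4):  <4:cand t2 ->
10. deliver 4→3:  <3:foll t2 x>
11. deliver 3→4:  nop
12. deliver 4→2:  <2:foll t2 ->
13. deliver 2→4:  nop
14. crash(1):  <1:✗foll t1 ->
15. deliver 0→2:  nop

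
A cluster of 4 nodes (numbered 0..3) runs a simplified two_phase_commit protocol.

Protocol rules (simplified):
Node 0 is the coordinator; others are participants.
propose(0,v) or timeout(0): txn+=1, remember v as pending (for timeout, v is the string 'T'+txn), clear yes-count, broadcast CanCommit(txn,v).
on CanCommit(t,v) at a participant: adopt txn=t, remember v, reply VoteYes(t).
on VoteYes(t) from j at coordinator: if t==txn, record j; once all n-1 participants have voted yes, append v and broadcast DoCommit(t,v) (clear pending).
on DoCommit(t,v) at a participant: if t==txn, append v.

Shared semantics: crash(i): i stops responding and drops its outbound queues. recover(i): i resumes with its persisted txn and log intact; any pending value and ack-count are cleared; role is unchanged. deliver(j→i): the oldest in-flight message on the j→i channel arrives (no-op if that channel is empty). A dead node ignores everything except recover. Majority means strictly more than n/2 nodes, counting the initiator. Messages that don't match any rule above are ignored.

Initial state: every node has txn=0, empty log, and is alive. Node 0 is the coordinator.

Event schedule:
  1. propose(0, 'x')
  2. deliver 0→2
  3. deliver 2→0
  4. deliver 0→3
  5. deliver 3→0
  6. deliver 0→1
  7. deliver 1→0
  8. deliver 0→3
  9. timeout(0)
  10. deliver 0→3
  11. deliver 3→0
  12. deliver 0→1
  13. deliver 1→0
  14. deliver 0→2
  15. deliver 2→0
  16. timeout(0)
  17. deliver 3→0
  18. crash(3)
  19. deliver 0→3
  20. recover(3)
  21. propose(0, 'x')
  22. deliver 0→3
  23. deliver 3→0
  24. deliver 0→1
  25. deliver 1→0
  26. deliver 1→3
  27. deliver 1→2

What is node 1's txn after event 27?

e1 propose(0,'x'): 0[coor,t=1,-]
e2 deliver 0→2: 2[part,t=1,-]
e3 deliver 2→0: ·
e4 deliver 0→3: 3[part,t=1,-]
e5 deliver 3→0: ·
e6 deliver 0→1: 1[part,t=1,-]
e7 deliver 1→0: 0[coor,t=1,x]
e8 deliver 0→3: 3[part,t=1,x]
e9 timeout(0): 0[coor,t=2,x]
e10 deliver 0→3: 3[part,t=2,x]
e11 deliver 3→0: ·
e12 deliver 0→1: 1[part,t=1,x]
e13 deliver 1→0: ·
e14 deliver 0→2: 2[part,t=1,x]
e15 deliver 2→0: ·
e16 timeout(0): 0[coor,t=3,x]
e17 deliver 3→0: ·
e18 crash(3): 3[✗part,t=2,x]
e19 deliver 0→3: ·
e20 recover(3): 3[part,t=2,x]
e21 propose(0,'x'): 0[coor,t=4,x]
e22 deliver 0→3: 3[part,t=3,x]
e23 deliver 3→0: ·
e24 deliver 0→1: 1[part,t=2,x]
e25 deliver 1→0: ·
e26 deliver 1→3: ·
e27 deliver 1→2: ·

2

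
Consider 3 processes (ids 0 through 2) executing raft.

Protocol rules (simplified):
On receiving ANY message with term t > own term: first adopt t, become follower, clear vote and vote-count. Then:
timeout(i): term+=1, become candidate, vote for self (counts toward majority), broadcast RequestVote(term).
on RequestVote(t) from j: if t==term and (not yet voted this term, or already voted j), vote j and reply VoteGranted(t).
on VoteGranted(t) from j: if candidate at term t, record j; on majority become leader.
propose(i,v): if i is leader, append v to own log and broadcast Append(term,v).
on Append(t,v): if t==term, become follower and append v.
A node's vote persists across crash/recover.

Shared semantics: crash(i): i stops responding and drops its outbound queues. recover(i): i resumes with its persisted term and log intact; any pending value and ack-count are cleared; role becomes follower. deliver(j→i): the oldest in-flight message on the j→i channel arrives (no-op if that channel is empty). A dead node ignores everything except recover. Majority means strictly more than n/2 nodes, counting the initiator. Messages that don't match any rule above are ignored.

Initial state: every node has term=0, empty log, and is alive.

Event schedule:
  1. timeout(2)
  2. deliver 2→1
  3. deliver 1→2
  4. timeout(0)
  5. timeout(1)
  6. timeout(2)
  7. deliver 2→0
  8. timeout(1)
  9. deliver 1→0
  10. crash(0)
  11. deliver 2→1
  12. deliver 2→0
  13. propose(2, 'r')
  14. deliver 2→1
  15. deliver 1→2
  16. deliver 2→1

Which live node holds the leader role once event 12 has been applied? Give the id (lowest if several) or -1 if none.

step 1 timeout(2): 2={cand,t=1,log=-}
step 2 deliver 2→1: 1={foll,t=1,log=-}
step 3 deliver 1→2: 2={lead,t=1,log=-}
step 4 timeout(0): 0={cand,t=1,log=-}
step 5 timeout(1): 1={cand,t=2,log=-}
step 6 timeout(2): 2={cand,t=2,log=-}
step 7 deliver 2→0: —
step 8 timeout(1): 1={cand,t=3,log=-}
step 9 deliver 1→0: 0={foll,t=2,log=-}
step 10 crash(0): 0={✗foll,t=2,log=-}
step 11 deliver 2→1: —
step 12 deliver 2→0: —

-1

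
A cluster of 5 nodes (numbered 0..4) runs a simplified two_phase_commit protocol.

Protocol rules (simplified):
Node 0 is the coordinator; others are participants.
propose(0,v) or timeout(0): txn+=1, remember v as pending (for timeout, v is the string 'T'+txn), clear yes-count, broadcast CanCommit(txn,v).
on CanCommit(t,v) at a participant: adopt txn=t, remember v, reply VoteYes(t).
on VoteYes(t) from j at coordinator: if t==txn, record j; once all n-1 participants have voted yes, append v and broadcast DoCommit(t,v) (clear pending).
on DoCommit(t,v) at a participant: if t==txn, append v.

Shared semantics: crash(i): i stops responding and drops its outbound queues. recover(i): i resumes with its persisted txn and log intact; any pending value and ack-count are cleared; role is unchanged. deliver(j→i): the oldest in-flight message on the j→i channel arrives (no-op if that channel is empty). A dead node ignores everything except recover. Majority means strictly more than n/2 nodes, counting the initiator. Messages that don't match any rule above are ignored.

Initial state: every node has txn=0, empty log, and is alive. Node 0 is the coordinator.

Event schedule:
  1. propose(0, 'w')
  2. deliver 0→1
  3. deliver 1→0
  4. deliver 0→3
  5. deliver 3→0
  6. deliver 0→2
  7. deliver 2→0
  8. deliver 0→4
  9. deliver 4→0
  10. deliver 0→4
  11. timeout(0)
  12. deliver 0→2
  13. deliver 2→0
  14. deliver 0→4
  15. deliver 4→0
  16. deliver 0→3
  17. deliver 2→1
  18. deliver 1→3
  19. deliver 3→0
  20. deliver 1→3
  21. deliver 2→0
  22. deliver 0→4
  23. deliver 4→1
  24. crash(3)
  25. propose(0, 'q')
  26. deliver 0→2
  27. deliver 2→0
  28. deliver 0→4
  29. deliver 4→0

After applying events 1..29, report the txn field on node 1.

[1] propose(0,'w') → N0(coor t1 [-])
[2] deliver 0→1 → N1(part t1 [-])
[3] deliver 1→0 → ∅
[4] deliver 0→3 → N3(part t1 [-])
[5] deliver 3→0 → ∅
[6] deliver 0→2 → N2(part t1 [-])
[7] deliver 2→0 → ∅
[8] deliver 0→4 → N4(part t1 [-])
[9] deliver 4→0 → N0(coor t1 [w])
[10] deliver 0→4 → N4(part t1 [w])
[11] timeout(0) → N0(coor t2 [w])
[12] deliver 0→2 → N2(part t1 [w])
[13] deliver 2→0 → ∅
[14] deliver 0→4 → N4(part t2 [w])
[15] deliver 4→0 → ∅
[16] deliver 0→3 → N3(part t1 [w])
[17] deliver 2→1 → ∅
[18] deliver 1→3 → ∅
[19] deliver 3→0 → ∅
[20] deliver 1→3 → ∅
[21] deliver 2→0 → ∅
[22] deliver 0→4 → ∅
[23] deliver 4→1 → ∅
[24] crash(3) → N3(✗part t1 [w])
[25] propose(0,'q') → N0(coor t3 [w])
[26] deliver 0→2 → N2(part t2 [w])
[27] deliver 2→0 → ∅
[28] deliver 0→4 → N4(part t3 [w])
[29] deliver 4→0 → ∅

1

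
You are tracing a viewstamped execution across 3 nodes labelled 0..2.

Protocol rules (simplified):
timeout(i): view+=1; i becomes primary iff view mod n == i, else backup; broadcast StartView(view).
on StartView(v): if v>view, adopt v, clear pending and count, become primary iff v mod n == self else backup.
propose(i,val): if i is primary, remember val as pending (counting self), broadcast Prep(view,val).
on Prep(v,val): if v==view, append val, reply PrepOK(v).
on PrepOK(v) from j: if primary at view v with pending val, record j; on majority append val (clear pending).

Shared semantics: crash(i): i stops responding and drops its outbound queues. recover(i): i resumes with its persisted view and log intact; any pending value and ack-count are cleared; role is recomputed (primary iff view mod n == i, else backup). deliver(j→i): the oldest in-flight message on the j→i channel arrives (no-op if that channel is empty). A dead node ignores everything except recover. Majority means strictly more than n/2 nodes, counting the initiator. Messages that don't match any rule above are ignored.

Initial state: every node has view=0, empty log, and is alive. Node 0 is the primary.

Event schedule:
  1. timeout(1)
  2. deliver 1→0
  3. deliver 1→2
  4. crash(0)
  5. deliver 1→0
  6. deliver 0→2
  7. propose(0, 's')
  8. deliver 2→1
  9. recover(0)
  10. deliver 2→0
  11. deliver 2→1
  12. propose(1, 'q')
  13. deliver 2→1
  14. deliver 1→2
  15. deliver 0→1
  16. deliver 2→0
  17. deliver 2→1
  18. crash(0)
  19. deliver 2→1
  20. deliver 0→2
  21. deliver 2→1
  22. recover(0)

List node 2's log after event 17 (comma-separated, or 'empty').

after 1 — timeout(1): n1:prim/v1/[-]
after 2 — deliver 1→0: n0:back/v1/[-]
after 3 — deliver 1→2: n2:back/v1/[-]
after 4 — crash(0): n0:✗back/v1/[-]
after 5 — deliver 1→0: ·
after 6 — deliver 0→2: ·
after 7 — propose(0,'s'): ·
after 8 — deliver 2→1: ·
after 9 — recover(0): n0:back/v1/[-]
after 10 — deliver 2→0: ·
after 11 — deliver 2→1: ·
after 12 — propose(1,'q'): ·
after 13 — deliver 2→1: ·
after 14 — deliver 1→2: n2:back/v1/[q]
after 15 — deliver 0→1: ·
after 16 — deliver 2→0: ·
after 17 — deliver 2→1: n1:prim/v1/[q]

q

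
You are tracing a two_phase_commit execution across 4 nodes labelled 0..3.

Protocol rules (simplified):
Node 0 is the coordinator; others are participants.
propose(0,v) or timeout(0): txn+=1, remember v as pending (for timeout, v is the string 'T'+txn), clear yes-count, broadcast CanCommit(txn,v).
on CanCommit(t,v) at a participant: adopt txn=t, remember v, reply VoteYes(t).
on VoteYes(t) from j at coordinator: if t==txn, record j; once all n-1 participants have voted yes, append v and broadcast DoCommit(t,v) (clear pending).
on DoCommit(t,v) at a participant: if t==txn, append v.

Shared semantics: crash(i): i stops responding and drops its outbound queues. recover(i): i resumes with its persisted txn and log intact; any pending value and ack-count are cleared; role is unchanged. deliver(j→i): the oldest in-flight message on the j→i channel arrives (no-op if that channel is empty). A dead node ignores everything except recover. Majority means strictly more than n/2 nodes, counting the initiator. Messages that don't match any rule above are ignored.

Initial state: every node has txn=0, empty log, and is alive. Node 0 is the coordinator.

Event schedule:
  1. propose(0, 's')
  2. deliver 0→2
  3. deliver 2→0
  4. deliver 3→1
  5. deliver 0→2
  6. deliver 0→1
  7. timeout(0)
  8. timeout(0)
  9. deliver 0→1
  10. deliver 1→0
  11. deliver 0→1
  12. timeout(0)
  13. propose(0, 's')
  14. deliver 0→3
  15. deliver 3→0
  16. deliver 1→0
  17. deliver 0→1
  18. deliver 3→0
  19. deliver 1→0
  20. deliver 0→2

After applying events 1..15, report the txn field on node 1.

1. propose(0,'s'):  <0:coor t1 ->
2. deliver 0→2:  <2:part t1 ->
3. deliver 2→0:  nop
4. deliver 3→1:  nop
5. deliver 0→2:  nop
6. deliver 0→1:  <1:part t1 ->
7. timeout(0):  <0:coor t2 ->
8. timeout(0):  <0:coor t3 ->
9. deliver 0→1:  <1:part t2 ->
10. deliver 1→0:  nop
11. deliver 0→1:  <1:part t3 ->
12. timeout(0):  <0:coor t4 ->
13. propose(0,'s'):  <0:coor t5 ->
14. deliver 0→3:  <3:part t1 ->
15. deliver 3→0:  nop

3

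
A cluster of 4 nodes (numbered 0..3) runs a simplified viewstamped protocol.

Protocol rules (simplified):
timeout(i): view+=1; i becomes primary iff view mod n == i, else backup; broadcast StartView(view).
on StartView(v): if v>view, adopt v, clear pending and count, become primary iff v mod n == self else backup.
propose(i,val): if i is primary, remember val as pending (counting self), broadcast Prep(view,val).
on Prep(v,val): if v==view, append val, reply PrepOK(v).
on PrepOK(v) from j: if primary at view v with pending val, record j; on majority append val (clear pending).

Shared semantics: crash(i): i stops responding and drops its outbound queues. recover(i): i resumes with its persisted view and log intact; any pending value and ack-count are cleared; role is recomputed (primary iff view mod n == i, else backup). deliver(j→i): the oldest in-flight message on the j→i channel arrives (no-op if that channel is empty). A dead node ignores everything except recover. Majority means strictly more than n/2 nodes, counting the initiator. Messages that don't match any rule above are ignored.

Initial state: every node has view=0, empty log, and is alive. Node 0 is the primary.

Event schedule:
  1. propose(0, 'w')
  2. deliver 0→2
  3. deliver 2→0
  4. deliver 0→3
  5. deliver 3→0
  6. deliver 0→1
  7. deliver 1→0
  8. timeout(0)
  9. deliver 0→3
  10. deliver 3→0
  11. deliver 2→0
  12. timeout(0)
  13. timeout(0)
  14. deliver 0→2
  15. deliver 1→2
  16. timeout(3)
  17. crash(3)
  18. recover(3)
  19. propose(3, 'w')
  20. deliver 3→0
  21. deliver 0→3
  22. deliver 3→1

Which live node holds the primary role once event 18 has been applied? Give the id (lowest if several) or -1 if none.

-1

1. propose(0,'w'):  nop
2. deliver 0→2:  <2:back v0 w>
3. deliver 2→0:  nop
4. deliver 0→3:  <3:back v0 w>
5. deliver 3→0:  <0:prim v0 w>
6. deliver 0→1:  <1:back v0 w>
7. deliver 1→0:  nop
8. timeout(0):  <0:back v1 w>
9. deliver 0→3:  <3:back v1 w>
10. deliver 3→0:  nop
11. deliver 2→0:  nop
12. timeout(0):  <0:back v2 w>
13. timeout(0):  <0:back v3 w>
14. deliver 0→2:  <2:back v1 w>
15. deliver 1→2:  nop
16. timeout(3):  <3:back v2 w>
17. crash(3):  <3:✗back v2 w>
18. recover(3):  <3:back v2 w>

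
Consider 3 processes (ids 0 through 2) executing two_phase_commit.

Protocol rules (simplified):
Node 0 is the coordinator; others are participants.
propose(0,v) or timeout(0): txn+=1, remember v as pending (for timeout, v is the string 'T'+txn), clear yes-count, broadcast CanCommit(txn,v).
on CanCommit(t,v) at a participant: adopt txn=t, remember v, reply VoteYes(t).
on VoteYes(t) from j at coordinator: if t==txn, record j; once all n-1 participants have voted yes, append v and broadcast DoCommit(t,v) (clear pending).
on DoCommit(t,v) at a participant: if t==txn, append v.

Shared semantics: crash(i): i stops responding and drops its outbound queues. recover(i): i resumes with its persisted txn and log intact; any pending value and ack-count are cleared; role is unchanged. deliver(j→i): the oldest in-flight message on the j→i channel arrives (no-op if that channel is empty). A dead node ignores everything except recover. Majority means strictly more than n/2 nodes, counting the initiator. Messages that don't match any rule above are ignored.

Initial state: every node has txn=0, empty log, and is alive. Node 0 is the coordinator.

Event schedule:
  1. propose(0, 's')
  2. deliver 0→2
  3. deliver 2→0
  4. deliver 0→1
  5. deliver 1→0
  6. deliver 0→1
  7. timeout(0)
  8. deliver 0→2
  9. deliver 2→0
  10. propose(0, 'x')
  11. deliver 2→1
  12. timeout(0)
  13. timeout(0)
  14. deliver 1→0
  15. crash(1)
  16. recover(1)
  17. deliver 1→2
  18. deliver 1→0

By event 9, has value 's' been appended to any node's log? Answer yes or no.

yes

[1] propose(0,'s') → N0(coor t1 [-])
[2] deliver 0→2 → N2(part t1 [-])
[3] deliver 2→0 → ∅
[4] deliver 0→1 → N1(part t1 [-])
[5] deliver 1→0 → N0(coor t1 [s])
[6] deliver 0→1 → N1(part t1 [s])
[7] timeout(0) → N0(coor t2 [s])
[8] deliver 0→2 → N2(part t1 [s])
[9] deliver 2→0 → ∅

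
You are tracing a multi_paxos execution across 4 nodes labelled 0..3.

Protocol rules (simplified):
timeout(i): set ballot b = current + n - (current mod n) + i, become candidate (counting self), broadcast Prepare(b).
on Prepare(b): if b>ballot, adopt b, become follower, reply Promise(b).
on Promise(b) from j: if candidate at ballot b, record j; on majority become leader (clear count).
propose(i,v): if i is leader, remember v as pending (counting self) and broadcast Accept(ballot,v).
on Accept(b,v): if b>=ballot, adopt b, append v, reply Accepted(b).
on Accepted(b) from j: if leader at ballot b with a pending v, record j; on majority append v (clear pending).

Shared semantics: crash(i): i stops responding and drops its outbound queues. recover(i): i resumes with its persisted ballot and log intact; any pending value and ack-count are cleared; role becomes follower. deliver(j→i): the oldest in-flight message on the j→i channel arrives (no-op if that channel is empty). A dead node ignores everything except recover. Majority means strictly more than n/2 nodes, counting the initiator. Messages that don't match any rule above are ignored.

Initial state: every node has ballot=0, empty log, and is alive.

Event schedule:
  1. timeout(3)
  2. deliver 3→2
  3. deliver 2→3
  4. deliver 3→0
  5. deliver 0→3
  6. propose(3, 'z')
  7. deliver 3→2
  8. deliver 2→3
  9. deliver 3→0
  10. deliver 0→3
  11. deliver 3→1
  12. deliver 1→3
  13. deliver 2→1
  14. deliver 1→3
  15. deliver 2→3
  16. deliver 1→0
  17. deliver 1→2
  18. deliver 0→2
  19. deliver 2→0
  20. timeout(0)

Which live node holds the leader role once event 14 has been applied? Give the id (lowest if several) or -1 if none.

3

1. timeout(3):  <3:cand b7 ->
2. deliver 3→2:  <2:foll b7 ->
3. deliver 2→3:  nop
4. deliver 3→0:  <0:foll b7 ->
5. deliver 0→3:  <3:lead b7 ->
6. propose(3,'z'):  nop
7. deliver 3→2:  <2:foll b7 z>
8. deliver 2→3:  nop
9. deliver 3→0:  <0:foll b7 z>
10. deliver 0→3:  <3:lead b7 z>
11. deliver 3→1:  <1:foll b7 ->
12. deliver 1→3:  nop
13. deliver 2→1:  nop
14. deliver 1→3:  nop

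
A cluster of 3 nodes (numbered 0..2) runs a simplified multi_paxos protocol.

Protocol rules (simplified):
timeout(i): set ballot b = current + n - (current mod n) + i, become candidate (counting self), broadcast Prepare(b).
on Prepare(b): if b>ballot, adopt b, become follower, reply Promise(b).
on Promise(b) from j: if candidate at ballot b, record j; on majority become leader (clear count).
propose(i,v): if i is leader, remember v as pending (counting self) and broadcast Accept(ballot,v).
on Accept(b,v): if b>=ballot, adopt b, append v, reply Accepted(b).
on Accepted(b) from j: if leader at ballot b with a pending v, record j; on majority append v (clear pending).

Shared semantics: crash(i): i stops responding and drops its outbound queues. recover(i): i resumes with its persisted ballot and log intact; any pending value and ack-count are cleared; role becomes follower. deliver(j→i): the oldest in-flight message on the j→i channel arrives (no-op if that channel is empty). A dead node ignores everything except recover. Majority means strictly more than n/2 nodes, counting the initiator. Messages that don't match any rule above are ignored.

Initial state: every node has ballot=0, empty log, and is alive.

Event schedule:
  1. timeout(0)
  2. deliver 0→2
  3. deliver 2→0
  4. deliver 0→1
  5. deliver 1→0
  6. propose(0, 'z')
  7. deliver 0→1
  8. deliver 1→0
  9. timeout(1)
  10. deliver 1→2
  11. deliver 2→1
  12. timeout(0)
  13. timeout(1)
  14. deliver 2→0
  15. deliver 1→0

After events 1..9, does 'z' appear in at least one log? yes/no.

step 1 timeout(0): 0={cand,b=3,log=-}
step 2 deliver 0→2: 2={foll,b=3,log=-}
step 3 deliver 2→0: 0={lead,b=3,log=-}
step 4 deliver 0→1: 1={foll,b=3,log=-}
step 5 deliver 1→0: —
step 6 propose(0,'z'): —
step 7 deliver 0→1: 1={foll,b=3,log=z}
step 8 deliver 1→0: 0={lead,b=3,log=z}
step 9 timeout(1): 1={cand,b=7,log=z}

yes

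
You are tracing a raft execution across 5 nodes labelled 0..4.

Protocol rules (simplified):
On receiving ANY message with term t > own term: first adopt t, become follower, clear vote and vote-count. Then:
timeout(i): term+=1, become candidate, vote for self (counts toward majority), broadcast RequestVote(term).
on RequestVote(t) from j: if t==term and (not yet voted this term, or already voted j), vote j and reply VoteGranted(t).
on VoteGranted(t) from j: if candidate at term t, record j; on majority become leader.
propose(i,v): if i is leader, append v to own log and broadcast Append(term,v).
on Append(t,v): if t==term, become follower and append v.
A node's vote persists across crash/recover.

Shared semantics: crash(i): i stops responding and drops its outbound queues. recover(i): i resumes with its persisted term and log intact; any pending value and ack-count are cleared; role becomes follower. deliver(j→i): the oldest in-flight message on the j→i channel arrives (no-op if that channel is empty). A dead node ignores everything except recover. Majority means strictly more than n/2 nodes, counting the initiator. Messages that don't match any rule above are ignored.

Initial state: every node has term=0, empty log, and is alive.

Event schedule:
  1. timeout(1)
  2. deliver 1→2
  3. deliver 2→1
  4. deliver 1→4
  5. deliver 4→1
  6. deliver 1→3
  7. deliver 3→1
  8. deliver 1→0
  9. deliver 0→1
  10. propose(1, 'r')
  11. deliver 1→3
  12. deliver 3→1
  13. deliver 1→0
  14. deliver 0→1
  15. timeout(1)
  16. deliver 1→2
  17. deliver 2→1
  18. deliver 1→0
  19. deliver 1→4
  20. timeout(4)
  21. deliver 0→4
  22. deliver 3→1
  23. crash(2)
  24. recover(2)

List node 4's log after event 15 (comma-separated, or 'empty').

empty

e1 timeout(1): 1[cand,t=1,-]
e2 deliver 1→2: 2[foll,t=1,-]
e3 deliver 2→1: ·
e4 deliver 1→4: 4[foll,t=1,-]
e5 deliver 4→1: 1[lead,t=1,-]
e6 deliver 1→3: 3[foll,t=1,-]
e7 deliver 3→1: ·
e8 deliver 1→0: 0[foll,t=1,-]
e9 deliver 0→1: ·
e10 propose(1,'r'): 1[lead,t=1,r]
e11 deliver 1→3: 3[foll,t=1,r]
e12 deliver 3→1: ·
e13 deliver 1→0: 0[foll,t=1,r]
e14 deliver 0→1: ·
e15 timeout(1): 1[cand,t=2,r]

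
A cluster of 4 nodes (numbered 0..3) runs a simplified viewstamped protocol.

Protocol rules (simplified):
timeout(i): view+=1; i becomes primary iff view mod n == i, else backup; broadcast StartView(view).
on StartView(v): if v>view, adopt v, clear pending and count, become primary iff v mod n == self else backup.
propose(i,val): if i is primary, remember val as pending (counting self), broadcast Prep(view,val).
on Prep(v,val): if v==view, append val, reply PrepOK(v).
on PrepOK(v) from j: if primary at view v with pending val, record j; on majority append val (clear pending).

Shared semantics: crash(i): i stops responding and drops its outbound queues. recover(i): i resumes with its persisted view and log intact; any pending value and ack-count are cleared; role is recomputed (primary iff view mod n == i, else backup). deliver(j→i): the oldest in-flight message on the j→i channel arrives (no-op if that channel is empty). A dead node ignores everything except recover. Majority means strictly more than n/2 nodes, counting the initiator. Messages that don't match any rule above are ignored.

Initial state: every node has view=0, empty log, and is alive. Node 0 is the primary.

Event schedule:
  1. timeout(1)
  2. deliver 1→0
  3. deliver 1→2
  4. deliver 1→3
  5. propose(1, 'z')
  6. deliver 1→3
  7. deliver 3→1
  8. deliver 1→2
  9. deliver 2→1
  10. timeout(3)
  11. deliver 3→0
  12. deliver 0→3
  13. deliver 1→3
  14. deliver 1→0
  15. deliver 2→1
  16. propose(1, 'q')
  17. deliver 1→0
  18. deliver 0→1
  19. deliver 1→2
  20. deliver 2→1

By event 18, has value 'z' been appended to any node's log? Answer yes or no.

1. timeout(1):  <1:prim v1 ->
2. deliver 1→0:  <0:back v1 ->
3. deliver 1→2:  <2:back v1 ->
4. deliver 1→3:  <3:back v1 ->
5. propose(1,'z'):  nop
6. deliver 1→3:  <3:back v1 z>
7. deliver 3→1:  nop
8. deliver 1→2:  <2:back v1 z>
9. deliver 2→1:  <1:prim v1 z>
10. timeout(3):  <3:back v2 z>
11. deliver 3→0:  <0:back v2 ->
12. deliver 0→3:  nop
13. deliver 1→3:  nop
14. deliver 1→0:  nop
15. deliver 2→1:  nop
16. propose(1,'q'):  nop
17. deliver 1→0:  nop
18. deliver 0→1:  nop

yes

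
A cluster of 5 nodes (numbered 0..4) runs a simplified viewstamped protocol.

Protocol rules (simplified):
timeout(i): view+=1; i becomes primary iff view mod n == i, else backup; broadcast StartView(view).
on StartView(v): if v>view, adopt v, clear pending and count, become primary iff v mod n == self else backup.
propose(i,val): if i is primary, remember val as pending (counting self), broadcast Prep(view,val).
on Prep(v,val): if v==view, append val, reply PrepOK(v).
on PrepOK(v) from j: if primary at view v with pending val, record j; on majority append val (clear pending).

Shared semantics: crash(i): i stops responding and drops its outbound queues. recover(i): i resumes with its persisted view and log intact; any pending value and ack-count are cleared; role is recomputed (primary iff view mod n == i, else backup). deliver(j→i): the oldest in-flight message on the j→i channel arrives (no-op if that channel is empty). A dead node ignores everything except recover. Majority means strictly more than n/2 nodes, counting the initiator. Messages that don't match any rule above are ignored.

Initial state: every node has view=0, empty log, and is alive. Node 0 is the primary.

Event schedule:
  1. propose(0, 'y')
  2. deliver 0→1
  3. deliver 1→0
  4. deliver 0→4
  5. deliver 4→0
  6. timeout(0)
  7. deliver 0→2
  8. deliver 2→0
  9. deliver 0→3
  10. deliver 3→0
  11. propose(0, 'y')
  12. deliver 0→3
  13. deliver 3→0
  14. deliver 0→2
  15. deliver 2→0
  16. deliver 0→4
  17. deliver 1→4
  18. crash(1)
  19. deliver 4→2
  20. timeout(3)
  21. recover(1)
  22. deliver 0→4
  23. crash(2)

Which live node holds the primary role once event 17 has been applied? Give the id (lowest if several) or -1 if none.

-1

step 1 propose(0,'y'): —
step 2 deliver 0→1: 1={back,v=0,log=y}
step 3 deliver 1→0: —
step 4 deliver 0→4: 4={back,v=0,log=y}
step 5 deliver 4→0: 0={prim,v=0,log=y}
step 6 timeout(0): 0={back,v=1,log=y}
step 7 deliver 0→2: 2={back,v=0,log=y}
step 8 deliver 2→0: —
step 9 deliver 0→3: 3={back,v=0,log=y}
step 10 deliver 3→0: —
step 11 propose(0,'y'): —
step 12 deliver 0→3: 3={back,v=1,log=y}
step 13 deliver 3→0: —
step 14 deliver 0→2: 2={back,v=1,log=y}
step 15 deliver 2→0: —
step 16 deliver 0→4: 4={back,v=1,log=y}
step 17 deliver 1→4: —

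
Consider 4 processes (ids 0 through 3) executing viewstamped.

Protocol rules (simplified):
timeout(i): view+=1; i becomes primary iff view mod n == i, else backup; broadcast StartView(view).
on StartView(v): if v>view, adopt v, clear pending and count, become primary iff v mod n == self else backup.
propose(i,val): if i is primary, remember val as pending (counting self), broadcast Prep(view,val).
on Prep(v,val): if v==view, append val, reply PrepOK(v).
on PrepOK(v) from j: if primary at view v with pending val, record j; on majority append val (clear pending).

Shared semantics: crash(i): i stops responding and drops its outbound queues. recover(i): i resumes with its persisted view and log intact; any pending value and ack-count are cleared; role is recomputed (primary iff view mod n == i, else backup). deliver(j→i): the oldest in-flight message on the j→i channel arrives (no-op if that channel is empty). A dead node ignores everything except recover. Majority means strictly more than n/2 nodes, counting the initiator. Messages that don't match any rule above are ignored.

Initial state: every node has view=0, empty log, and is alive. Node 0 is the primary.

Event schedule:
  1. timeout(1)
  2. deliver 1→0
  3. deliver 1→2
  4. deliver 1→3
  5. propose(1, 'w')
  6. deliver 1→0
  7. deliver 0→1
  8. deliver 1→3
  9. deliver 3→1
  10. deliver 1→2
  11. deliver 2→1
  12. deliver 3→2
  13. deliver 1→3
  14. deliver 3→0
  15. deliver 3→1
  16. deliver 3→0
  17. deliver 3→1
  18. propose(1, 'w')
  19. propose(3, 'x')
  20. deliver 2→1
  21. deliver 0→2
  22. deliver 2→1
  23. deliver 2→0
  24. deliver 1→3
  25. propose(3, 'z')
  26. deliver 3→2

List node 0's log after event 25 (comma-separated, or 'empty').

[1] timeout(1) → N1(prim v1 [-])
[2] deliver 1→0 → N0(back v1 [-])
[3] deliver 1→2 → N2(back v1 [-])
[4] deliver 1→3 → N3(back v1 [-])
[5] propose(1,'w') → ∅
[6] deliver 1→0 → N0(back v1 [w])
[7] deliver 0→1 → ∅
[8] deliver 1→3 → N3(back v1 [w])
[9] deliver 3→1 → N1(prim v1 [w])
[10] deliver 1→2 → N2(back v1 [w])
[11] deliver 2→1 → ∅
[12] deliver 3→2 → ∅
[13] deliver 1→3 → ∅
[14] deliver 3→0 → ∅
[15] deliver 3→1 → ∅
[16] deliver 3→0 → ∅
[17] deliver 3→1 → ∅
[18] propose(1,'w') → ∅
[19] propose(3,'x') → ∅
[20] deliver 2→1 → ∅
[21] deliver 0→2 → ∅
[22] deliver 2→1 → ∅
[23] deliver 2→0 → ∅
[24] deliver 1→3 → N3(back v1 [w,w])
[25] propose(3,'z') → ∅

w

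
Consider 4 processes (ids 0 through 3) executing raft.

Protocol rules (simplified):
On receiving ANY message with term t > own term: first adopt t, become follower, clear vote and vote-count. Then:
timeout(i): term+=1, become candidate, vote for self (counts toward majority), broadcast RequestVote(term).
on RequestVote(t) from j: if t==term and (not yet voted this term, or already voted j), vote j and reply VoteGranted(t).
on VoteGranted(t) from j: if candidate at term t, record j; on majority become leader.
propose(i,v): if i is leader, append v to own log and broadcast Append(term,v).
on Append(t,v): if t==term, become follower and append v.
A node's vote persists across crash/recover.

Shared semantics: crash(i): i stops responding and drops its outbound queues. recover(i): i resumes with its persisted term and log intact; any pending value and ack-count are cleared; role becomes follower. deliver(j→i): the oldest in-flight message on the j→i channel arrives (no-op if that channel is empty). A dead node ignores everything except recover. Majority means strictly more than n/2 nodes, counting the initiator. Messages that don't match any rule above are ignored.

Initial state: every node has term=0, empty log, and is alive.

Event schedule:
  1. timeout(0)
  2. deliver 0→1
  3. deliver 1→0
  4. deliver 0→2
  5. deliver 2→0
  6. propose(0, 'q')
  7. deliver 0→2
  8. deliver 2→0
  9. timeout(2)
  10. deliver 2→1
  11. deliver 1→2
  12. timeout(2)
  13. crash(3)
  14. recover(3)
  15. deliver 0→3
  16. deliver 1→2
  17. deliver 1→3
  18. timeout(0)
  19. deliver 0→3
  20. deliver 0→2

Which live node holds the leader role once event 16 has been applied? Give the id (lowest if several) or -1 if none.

after 1 — timeout(0): n0:cand/t1/[-]
after 2 — deliver 0→1: n1:foll/t1/[-]
after 3 — deliver 1→0: ·
after 4 — deliver 0→2: n2:foll/t1/[-]
after 5 — deliver 2→0: n0:lead/t1/[-]
after 6 — propose(0,'q'): n0:lead/t1/[q]
after 7 — deliver 0→2: n2:foll/t1/[q]
after 8 — deliver 2→0: ·
after 9 — timeout(2): n2:cand/t2/[q]
after 10 — deliver 2→1: n1:foll/t2/[-]
after 11 — deliver 1→2: ·
after 12 — timeout(2): n2:cand/t3/[q]
after 13 — crash(3): n3:✗foll/t0/[-]
after 14 — recover(3): n3:foll/t0/[-]
after 15 — deliver 0→3: n3:foll/t1/[-]
after 16 — deliver 1→2: ·

0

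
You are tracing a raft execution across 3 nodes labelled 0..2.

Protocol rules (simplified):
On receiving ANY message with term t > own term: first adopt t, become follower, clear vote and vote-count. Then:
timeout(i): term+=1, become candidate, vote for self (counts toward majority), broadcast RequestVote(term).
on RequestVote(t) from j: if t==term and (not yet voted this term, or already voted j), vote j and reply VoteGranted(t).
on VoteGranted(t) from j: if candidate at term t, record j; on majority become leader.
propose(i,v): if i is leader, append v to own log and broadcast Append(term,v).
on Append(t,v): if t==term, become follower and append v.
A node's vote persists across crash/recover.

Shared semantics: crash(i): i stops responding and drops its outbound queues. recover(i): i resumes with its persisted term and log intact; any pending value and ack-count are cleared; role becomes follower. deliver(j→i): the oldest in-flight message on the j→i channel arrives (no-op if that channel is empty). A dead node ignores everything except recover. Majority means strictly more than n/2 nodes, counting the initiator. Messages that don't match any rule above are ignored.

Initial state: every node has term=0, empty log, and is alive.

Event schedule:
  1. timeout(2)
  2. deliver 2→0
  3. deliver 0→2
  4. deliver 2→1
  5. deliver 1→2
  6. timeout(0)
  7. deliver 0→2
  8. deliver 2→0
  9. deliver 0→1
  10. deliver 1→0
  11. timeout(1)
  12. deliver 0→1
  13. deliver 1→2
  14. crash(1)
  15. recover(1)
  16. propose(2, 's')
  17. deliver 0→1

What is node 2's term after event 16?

3

[1] timeout(2) → N2(cand t1 [-])
[2] deliver 2→0 → N0(foll t1 [-])
[3] deliver 0→2 → N2(lead t1 [-])
[4] deliver 2→1 → N1(foll t1 [-])
[5] deliver 1→2 → ∅
[6] timeout(0) → N0(cand t2 [-])
[7] deliver 0→2 → N2(foll t2 [-])
[8] deliver 2→0 → N0(lead t2 [-])
[9] deliver 0→1 → N1(foll t2 [-])
[10] deliver 1→0 → ∅
[11] timeout(1) → N1(cand t3 [-])
[12] deliver 0→1 → ∅
[13] deliver 1→2 → N2(foll t3 [-])
[14] crash(1) → N1(✗cand t3 [-])
[15] recover(1) → N1(foll t3 [-])
[16] propose(2,'s') → ∅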